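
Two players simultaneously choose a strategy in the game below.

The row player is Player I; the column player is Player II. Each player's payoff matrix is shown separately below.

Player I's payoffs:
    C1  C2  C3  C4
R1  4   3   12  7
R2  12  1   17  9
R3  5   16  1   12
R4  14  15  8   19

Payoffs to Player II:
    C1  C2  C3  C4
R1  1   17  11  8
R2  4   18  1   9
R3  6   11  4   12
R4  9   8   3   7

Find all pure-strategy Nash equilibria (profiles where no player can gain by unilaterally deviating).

The unique pure-strategy Nash equilibrium is (R4, C1).

Player I against C1: payoffs 4, 12, 5, 14 → best response R4.
Player I against C2: payoffs 3, 1, 16, 15 → best response R3.
Player I against C3: payoffs 12, 17, 1, 8 → best response R2.
Player I against C4: payoffs 7, 9, 12, 19 → best response R4.
Player II against R1: payoffs 1, 17, 11, 8 → best response C2.
Player II against R2: payoffs 4, 18, 1, 9 → best response C2.
Player II against R3: payoffs 6, 11, 4, 12 → best response C4.
Player II against R4: payoffs 9, 8, 3, 7 → best response C1.
Mutual best responses: (R4, C1).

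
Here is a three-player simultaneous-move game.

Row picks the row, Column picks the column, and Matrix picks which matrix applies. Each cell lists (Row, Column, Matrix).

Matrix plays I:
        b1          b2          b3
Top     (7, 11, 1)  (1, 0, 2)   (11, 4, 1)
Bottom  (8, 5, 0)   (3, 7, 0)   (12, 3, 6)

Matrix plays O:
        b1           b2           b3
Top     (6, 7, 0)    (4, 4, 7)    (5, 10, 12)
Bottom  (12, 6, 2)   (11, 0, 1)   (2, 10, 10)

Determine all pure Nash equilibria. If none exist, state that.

The unique pure-strategy Nash equilibrium is (Top, b3, O).

For each strategy profile, look for a profitable unilateral deviation.
(Top, b1, I): Row can switch to Bottom (7 → 8). Not NE.
(Top, b1, O): Row can switch to Bottom (6 → 12). Not NE.
(Top, b2, I): Row can switch to Bottom (1 → 3). Not NE.
(Top, b2, O): Row can switch to Bottom (4 → 11). Not NE.
(Top, b3, I): Row can switch to Bottom (11 → 12). Not NE.
(Top, b3, O): Row gets 5, best alternative 2; Column gets 10, best alternative 7; Matrix gets 12, best alternative 1. No profitable deviation — NE.
(Bottom, b1, I): Column can switch to b2 (5 → 7). Not NE.
(The remaining 5 profiles each have a profitable deviation by the same check.)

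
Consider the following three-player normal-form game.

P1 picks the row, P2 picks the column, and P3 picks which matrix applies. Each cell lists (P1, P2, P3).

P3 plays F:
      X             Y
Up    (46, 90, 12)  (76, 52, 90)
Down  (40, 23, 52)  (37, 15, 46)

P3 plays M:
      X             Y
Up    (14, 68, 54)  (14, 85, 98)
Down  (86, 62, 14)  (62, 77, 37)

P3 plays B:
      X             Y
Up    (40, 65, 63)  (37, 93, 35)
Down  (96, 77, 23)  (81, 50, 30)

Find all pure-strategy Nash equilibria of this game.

P1 against (X, F): payoffs 46, 40 → best response Up.
P1 against (X, M): payoffs 14, 86 → best response Down.
P1 against (X, B): payoffs 40, 96 → best response Down.
P1 against (Y, F): payoffs 76, 37 → best response Up.
P1 against (Y, M): payoffs 14, 62 → best response Down.
P1 against (Y, B): payoffs 37, 81 → best response Down.
P2 against (Up, F): payoffs 90, 52 → best response X.
P2 against (Up, M): payoffs 68, 85 → best response Y.
P2 against (Up, B): payoffs 65, 93 → best response Y.
P2 against (Down, F): payoffs 23, 15 → best response X.
P2 against (Down, M): payoffs 62, 77 → best response Y.
P2 against (Down, B): payoffs 77, 50 → best response X.
P3 against (Up, X): payoffs 12, 54, 63 → best response B.
P3 against (Up, Y): payoffs 90, 98, 35 → best response M.
P3 against (Down, X): payoffs 52, 14, 23 → best response F.
P3 against (Down, Y): payoffs 46, 37, 30 → best response F.
No profile is a mutual best response for all players.

This game has no pure Nash equilibrium.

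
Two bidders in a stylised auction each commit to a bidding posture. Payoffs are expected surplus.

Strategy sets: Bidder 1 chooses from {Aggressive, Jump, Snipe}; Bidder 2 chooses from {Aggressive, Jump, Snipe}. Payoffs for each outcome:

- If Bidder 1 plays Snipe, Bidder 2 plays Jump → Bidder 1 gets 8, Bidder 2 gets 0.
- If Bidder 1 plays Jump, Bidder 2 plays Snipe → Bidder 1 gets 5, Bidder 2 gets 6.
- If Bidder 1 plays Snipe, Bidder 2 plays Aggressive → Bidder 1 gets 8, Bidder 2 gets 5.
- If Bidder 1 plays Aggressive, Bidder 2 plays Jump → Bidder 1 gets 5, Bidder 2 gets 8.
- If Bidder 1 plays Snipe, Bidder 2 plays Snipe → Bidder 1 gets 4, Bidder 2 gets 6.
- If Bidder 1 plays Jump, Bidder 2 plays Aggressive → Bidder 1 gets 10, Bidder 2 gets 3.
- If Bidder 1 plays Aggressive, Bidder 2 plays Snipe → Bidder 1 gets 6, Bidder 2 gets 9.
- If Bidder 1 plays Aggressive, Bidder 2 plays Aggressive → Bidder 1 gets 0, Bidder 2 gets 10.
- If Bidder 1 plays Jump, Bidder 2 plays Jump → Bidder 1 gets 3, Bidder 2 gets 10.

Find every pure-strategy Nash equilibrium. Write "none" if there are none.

Mark each player's best response to every combination of opponents' strategies; a profile where every player is best-responding is a pure Nash equilibrium.
Bidder 1 against Aggressive: payoffs 0, 10, 8 → best response Jump.
Bidder 1 against Jump: payoffs 5, 3, 8 → best response Snipe.
Bidder 1 against Snipe: payoffs 6, 5, 4 → best response Aggressive.
Bidder 2 against Aggressive: payoffs 10, 8, 9 → best response Aggressive.
Bidder 2 against Jump: payoffs 3, 10, 6 → best response Jump.
Bidder 2 against Snipe: payoffs 5, 0, 6 → best response Snipe.
No profile is a mutual best response for all players.

none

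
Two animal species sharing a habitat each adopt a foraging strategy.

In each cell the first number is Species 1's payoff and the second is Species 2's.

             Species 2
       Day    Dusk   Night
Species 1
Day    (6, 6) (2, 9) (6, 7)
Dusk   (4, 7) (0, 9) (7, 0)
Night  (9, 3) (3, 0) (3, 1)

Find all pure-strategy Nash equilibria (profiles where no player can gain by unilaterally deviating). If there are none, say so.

The unique pure-strategy Nash equilibrium is (Night, Day).

Mark each player's best response to every combination of opponents' strategies; a profile where every player is best-responding is a pure Nash equilibrium.
Species 1 against Day: payoffs 6, 4, 9 → best response Night.
Species 1 against Dusk: payoffs 2, 0, 3 → best response Night.
Species 1 against Night: payoffs 6, 7, 3 → best response Dusk.
Species 2 against Day: payoffs 6, 9, 7 → best response Dusk.
Species 2 against Dusk: payoffs 7, 9, 0 → best response Dusk.
Species 2 against Night: payoffs 3, 0, 1 → best response Day.
Mutual best responses: (Night, Day).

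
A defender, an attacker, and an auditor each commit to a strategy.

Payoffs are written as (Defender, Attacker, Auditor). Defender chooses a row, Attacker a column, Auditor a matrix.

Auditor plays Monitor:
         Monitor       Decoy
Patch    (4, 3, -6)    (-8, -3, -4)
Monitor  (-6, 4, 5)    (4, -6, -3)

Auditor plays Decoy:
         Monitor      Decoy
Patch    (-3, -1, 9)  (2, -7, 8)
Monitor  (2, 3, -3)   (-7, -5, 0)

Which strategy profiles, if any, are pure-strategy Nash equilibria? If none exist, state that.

Defender against (Monitor, Monitor): payoffs 4, -6 → best response Patch.
Defender against (Monitor, Decoy): payoffs -3, 2 → best response Monitor.
Defender against (Decoy, Monitor): payoffs -8, 4 → best response Monitor.
Defender against (Decoy, Decoy): payoffs 2, -7 → best response Patch.
Attacker against (Patch, Monitor): payoffs 3, -3 → best response Monitor.
Attacker against (Patch, Decoy): payoffs -1, -7 → best response Monitor.
Attacker against (Monitor, Monitor): payoffs 4, -6 → best response Monitor.
Attacker against (Monitor, Decoy): payoffs 3, -5 → best response Monitor.
Auditor against (Patch, Monitor): payoffs -6, 9 → best response Decoy.
Auditor against (Patch, Decoy): payoffs -4, 8 → best response Decoy.
Auditor against (Monitor, Monitor): payoffs 5, -3 → best response Monitor.
Auditor against (Monitor, Decoy): payoffs -3, 0 → best response Decoy.
No profile is a mutual best response for all players.

This game has no pure Nash equilibrium.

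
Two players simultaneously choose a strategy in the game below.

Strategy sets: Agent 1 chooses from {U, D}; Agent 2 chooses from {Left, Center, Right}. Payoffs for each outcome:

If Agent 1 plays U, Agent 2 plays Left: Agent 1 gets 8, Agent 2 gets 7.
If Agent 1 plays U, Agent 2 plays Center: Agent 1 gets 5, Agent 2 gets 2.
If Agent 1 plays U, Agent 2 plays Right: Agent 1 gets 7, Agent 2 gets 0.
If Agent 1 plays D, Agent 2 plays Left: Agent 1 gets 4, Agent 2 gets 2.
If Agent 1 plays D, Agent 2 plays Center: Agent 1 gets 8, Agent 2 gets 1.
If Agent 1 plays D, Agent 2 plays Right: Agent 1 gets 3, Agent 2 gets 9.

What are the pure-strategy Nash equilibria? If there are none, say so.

(U, Left): Agent 1 gets 8, best alternative 4; Agent 2 gets 7, best alternative 2. No profitable deviation — NE.
(U, Center): Agent 1 can switch to D (5 → 8). Not NE.
(U, Right): Agent 2 can switch to Left (0 → 7). Not NE.
(D, Left): Agent 1 can switch to U (4 → 8). Not NE.
(D, Center): Agent 2 can switch to Left (1 → 2). Not NE.
(D, Right): Agent 1 can switch to U (3 → 7). Not NE.

(U, Left)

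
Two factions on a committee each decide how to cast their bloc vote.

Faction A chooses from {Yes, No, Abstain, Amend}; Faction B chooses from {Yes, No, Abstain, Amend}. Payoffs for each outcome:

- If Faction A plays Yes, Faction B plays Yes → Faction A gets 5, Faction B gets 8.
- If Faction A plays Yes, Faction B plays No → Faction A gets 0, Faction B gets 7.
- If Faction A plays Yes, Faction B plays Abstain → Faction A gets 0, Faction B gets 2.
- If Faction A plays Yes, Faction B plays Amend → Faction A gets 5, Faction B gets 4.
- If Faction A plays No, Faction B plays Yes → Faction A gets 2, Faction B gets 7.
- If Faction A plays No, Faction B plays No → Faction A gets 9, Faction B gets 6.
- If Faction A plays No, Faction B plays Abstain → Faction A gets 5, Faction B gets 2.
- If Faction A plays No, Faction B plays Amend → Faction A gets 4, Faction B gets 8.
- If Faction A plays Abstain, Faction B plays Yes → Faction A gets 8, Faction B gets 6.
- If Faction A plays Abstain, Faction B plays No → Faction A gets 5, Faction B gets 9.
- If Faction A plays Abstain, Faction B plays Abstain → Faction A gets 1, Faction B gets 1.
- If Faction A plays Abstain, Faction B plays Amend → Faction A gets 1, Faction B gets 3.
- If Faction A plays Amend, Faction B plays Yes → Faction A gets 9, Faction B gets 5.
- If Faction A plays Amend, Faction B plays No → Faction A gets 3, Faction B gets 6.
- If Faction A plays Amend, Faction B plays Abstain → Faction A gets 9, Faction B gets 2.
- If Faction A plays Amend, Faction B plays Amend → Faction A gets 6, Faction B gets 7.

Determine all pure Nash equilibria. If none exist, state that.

(Amend, Amend)

Faction A against Yes: payoffs 5, 2, 8, 9 → best response Amend.
Faction A against No: payoffs 0, 9, 5, 3 → best response No.
Faction A against Abstain: payoffs 0, 5, 1, 9 → best response Amend.
Faction A against Amend: payoffs 5, 4, 1, 6 → best response Amend.
Faction B against Yes: payoffs 8, 7, 2, 4 → best response Yes.
Faction B against No: payoffs 7, 6, 2, 8 → best response Amend.
Faction B against Abstain: payoffs 6, 9, 1, 3 → best response No.
Faction B against Amend: payoffs 5, 6, 2, 7 → best response Amend.
Mutual best responses: (Amend, Amend).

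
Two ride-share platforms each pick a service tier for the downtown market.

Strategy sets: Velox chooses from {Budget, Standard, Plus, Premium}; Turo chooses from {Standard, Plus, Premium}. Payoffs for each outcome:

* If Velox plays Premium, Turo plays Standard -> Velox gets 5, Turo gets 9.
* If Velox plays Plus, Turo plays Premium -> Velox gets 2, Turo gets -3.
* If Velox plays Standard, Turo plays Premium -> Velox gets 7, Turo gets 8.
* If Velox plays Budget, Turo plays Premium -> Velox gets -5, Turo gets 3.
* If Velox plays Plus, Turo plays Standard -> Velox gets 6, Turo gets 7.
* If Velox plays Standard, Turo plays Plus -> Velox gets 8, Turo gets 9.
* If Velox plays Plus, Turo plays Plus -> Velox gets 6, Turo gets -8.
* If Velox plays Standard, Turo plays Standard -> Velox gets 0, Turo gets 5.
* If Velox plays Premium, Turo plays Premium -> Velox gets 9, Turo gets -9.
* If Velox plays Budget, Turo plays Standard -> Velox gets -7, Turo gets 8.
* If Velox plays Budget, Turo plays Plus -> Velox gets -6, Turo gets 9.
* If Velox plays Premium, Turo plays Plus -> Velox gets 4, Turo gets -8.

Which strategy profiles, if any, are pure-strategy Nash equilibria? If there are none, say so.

(Standard, Plus); (Plus, Standard)

Check each profile: it is a Nash equilibrium iff no player can strictly gain by switching unilaterally.
(Budget, Standard): Velox can switch to Standard (-7 → 0). Not NE.
(Budget, Plus): Velox can switch to Standard (-6 → 8). Not NE.
(Budget, Premium): Velox can switch to Standard (-5 → 7). Not NE.
(Standard, Standard): Velox can switch to Plus (0 → 6). Not NE.
(Standard, Plus): Velox gets 8, best alternative 6; Turo gets 9, best alternative 8. No profitable deviation — NE.
(Standard, Premium): Velox can switch to Premium (7 → 9). Not NE.
(Plus, Standard): Velox gets 6, best alternative 5; Turo gets 7, best alternative -3. No profitable deviation — NE.
(Plus, Plus): Velox can switch to Standard (6 → 8). Not NE.
(Plus, Premium): Velox can switch to Standard (2 → 7). Not NE.
(Premium, Standard): Velox can switch to Plus (5 → 6). Not NE.
(Premium, Plus): Velox can switch to Standard (4 → 8). Not NE.
(Premium, Premium): Turo can switch to Standard (-9 → 9). Not NE.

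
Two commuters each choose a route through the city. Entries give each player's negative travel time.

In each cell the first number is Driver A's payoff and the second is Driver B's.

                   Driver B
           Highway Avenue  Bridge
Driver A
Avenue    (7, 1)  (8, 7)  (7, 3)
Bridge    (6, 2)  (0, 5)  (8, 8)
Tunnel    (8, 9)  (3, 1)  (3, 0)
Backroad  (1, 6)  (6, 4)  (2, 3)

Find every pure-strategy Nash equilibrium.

Check each profile: it is a Nash equilibrium iff no player can strictly gain by switching unilaterally.
(Avenue, Highway): Driver A can switch to Tunnel (7 → 8). Not NE.
(Avenue, Avenue): Driver A gets 8, best alternative 6; Driver B gets 7, best alternative 3. No profitable deviation — NE.
(Avenue, Bridge): Driver A can switch to Bridge (7 → 8). Not NE.
(Bridge, Highway): Driver A can switch to Avenue (6 → 7). Not NE.
(Bridge, Avenue): Driver A can switch to Avenue (0 → 8). Not NE.
(Bridge, Bridge): Driver A gets 8, best alternative 7; Driver B gets 8, best alternative 5. No profitable deviation — NE.
(Tunnel, Highway): Driver A gets 8, best alternative 7; Driver B gets 9, best alternative 1. No profitable deviation — NE.
(Tunnel, Avenue): Driver A can switch to Avenue (3 → 8). Not NE.
(Tunnel, Bridge): Driver A can switch to Avenue (3 → 7). Not NE.
(The remaining 3 profiles each have a profitable deviation by the same check.)

(Avenue, Avenue) and (Bridge, Bridge) and (Tunnel, Highway)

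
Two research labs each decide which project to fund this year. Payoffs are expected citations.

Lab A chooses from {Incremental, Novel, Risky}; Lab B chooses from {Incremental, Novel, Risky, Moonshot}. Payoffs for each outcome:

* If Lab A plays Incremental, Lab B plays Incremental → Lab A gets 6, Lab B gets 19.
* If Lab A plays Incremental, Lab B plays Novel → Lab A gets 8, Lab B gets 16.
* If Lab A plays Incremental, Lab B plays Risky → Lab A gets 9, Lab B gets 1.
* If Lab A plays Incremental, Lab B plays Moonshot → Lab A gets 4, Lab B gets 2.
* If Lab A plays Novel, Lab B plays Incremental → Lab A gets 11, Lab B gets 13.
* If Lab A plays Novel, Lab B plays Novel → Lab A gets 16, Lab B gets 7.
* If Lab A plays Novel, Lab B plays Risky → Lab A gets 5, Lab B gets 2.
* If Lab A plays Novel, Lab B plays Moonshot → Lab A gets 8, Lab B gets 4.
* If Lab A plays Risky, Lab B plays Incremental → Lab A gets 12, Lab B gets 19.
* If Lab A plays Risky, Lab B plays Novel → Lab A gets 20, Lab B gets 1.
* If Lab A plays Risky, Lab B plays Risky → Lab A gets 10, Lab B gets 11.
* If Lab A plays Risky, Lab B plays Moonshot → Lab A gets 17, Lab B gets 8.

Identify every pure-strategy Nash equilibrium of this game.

Lab A against Incremental: payoffs 6, 11, 12 → best response Risky.
Lab A against Novel: payoffs 8, 16, 20 → best response Risky.
Lab A against Risky: payoffs 9, 5, 10 → best response Risky.
Lab A against Moonshot: payoffs 4, 8, 17 → best response Risky.
Lab B against Incremental: payoffs 19, 16, 1, 2 → best response Incremental.
Lab B against Novel: payoffs 13, 7, 2, 4 → best response Incremental.
Lab B against Risky: payoffs 19, 1, 11, 8 → best response Incremental.
Mutual best responses: (Risky, Incremental).

The unique pure-strategy Nash equilibrium is (Risky, Incremental).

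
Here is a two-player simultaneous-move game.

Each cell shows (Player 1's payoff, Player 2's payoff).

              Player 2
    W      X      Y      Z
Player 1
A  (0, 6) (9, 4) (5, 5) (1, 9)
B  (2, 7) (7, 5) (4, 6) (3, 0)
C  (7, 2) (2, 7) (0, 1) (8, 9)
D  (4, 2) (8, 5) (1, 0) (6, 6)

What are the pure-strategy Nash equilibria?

Player 1 against W: payoffs 0, 2, 7, 4 → best response C.
Player 1 against X: payoffs 9, 7, 2, 8 → best response A.
Player 1 against Y: payoffs 5, 4, 0, 1 → best response A.
Player 1 against Z: payoffs 1, 3, 8, 6 → best response C.
Player 2 against A: payoffs 6, 4, 5, 9 → best response Z.
Player 2 against B: payoffs 7, 5, 6, 0 → best response W.
Player 2 against C: payoffs 2, 7, 1, 9 → best response Z.
Player 2 against D: payoffs 2, 5, 0, 6 → best response Z.
Mutual best responses: (C, Z).

Pure NE: (C, Z)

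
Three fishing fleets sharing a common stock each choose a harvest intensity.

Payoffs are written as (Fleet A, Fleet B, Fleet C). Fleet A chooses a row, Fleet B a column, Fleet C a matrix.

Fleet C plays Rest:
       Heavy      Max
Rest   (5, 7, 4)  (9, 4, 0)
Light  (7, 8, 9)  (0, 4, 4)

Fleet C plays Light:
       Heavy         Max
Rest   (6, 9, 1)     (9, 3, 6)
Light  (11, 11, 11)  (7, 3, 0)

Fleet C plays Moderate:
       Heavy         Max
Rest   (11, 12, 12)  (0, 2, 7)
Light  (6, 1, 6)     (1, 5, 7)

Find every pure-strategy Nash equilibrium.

(Rest, Heavy, Moderate), (Light, Heavy, Light), (Light, Max, Moderate)

Mark each player's best response to every combination of opponents' strategies; a profile where every player is best-responding is a pure Nash equilibrium.
Fleet A against (Heavy, Rest): payoffs 5, 7 → best response Light.
Fleet A against (Heavy, Light): payoffs 6, 11 → best response Light.
Fleet A against (Heavy, Moderate): payoffs 11, 6 → best response Rest.
Fleet A against (Max, Rest): payoffs 9, 0 → best response Rest.
Fleet A against (Max, Light): payoffs 9, 7 → best response Rest.
Fleet A against (Max, Moderate): payoffs 0, 1 → best response Light.
Fleet B against (Rest, Rest): payoffs 7, 4 → best response Heavy.
Fleet B against (Rest, Light): payoffs 9, 3 → best response Heavy.
Fleet B against (Rest, Moderate): payoffs 12, 2 → best response Heavy.
Fleet B against (Light, Rest): payoffs 8, 4 → best response Heavy.
Fleet B against (Light, Light): payoffs 11, 3 → best response Heavy.
Fleet B against (Light, Moderate): payoffs 1, 5 → best response Max.
Fleet C against (Rest, Heavy): payoffs 4, 1, 12 → best response Moderate.
Fleet C against (Rest, Max): payoffs 0, 6, 7 → best response Moderate.
Fleet C against (Light, Heavy): payoffs 9, 11, 6 → best response Light.
Fleet C against (Light, Max): payoffs 4, 0, 7 → best response Moderate.
Mutual best responses: (Rest, Heavy, Moderate); (Light, Heavy, Light); (Light, Max, Moderate).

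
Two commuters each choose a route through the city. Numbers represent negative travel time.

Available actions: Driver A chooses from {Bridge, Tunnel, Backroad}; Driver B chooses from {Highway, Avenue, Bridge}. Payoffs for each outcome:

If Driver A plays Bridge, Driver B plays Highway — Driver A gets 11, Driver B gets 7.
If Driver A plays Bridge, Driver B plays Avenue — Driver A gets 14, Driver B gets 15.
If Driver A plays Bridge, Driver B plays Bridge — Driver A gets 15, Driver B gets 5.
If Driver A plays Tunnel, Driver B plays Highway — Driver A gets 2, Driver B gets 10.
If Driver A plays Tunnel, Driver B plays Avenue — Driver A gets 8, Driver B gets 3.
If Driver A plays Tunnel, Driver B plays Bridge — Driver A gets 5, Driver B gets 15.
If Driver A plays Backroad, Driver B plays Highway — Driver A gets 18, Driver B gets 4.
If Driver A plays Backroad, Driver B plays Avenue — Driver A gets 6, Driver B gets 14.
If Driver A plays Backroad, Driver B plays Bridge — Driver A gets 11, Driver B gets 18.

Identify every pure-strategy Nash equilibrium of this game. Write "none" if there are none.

For each player, find the best response to each opponent profile; mutual best responses are the pure NE.
Driver A against Highway: payoffs 11, 2, 18 → best response Backroad.
Driver A against Avenue: payoffs 14, 8, 6 → best response Bridge.
Driver A against Bridge: payoffs 15, 5, 11 → best response Bridge.
Driver B against Bridge: payoffs 7, 15, 5 → best response Avenue.
Driver B against Tunnel: payoffs 10, 3, 15 → best response Bridge.
Driver B against Backroad: payoffs 4, 14, 18 → best response Bridge.
Mutual best responses: (Bridge, Avenue).

The unique pure-strategy Nash equilibrium is (Bridge, Avenue).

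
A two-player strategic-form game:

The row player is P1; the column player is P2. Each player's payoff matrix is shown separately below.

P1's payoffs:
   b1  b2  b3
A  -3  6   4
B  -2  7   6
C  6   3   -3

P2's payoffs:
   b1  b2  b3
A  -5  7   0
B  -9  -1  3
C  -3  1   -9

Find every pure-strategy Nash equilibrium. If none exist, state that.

(B, b3)

Mark each player's best response to every combination of opponents' strategies; a profile where every player is best-responding is a pure Nash equilibrium.
P1 against b1: payoffs -3, -2, 6 → best response C.
P1 against b2: payoffs 6, 7, 3 → best response B.
P1 against b3: payoffs 4, 6, -3 → best response B.
P2 against A: payoffs -5, 7, 0 → best response b2.
P2 against B: payoffs -9, -1, 3 → best response b3.
P2 against C: payoffs -3, 1, -9 → best response b2.
Mutual best responses: (B, b3).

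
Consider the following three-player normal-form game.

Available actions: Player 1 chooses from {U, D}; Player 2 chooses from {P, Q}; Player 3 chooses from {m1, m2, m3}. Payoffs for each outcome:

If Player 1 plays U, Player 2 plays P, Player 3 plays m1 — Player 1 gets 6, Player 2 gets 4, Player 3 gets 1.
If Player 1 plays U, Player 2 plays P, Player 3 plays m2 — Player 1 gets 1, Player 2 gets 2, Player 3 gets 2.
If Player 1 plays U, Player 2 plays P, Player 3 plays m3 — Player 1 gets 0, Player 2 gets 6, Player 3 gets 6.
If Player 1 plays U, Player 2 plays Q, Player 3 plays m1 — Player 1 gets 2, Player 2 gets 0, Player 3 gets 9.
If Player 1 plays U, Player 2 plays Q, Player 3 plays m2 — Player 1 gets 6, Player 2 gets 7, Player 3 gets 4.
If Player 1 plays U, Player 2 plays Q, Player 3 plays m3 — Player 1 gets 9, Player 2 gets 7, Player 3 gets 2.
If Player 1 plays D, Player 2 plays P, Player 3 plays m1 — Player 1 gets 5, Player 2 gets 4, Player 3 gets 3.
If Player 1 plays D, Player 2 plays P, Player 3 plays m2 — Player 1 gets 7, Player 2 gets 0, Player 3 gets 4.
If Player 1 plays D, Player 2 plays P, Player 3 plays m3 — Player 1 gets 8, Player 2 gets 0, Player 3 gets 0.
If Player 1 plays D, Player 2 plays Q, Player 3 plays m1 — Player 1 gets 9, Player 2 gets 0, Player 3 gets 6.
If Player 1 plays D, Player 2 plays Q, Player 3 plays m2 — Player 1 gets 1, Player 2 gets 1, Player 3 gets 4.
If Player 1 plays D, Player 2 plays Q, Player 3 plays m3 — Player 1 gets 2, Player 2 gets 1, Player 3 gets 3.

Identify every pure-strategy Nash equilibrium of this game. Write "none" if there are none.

This game has no pure Nash equilibrium.

(U, P, m1): Player 3 can switch to m2 (1 → 2). Not NE.
(U, P, m2): Player 1 can switch to D (1 → 7). Not NE.
(U, P, m3): Player 1 can switch to D (0 → 8). Not NE.
(U, Q, m1): Player 1 can switch to D (2 → 9). Not NE.
(U, Q, m2): Player 3 can switch to m1 (4 → 9). Not NE.
(U, Q, m3): Player 3 can switch to m1 (2 → 9). Not NE.
(D, P, m1): Player 1 can switch to U (5 → 6). Not NE.
(D, P, m2): Player 2 can switch to Q (0 → 1). Not NE.
(D, P, m3): Player 2 can switch to Q (0 → 1). Not NE.
(D, Q, m1): Player 2 can switch to P (0 → 4). Not NE.
(D, Q, m2): Player 1 can switch to U (1 → 6). Not NE.
(D, Q, m3): Player 1 can switch to U (2 → 9). Not NE.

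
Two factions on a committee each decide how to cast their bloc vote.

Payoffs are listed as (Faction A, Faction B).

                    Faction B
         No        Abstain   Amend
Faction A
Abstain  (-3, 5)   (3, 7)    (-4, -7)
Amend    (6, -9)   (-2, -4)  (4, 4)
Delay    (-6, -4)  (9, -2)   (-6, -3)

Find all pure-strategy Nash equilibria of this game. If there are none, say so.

Mark each player's best response to every combination of opponents' strategies; a profile where every player is best-responding is a pure Nash equilibrium.
Faction A against No: payoffs -3, 6, -6 → best response Amend.
Faction A against Abstain: payoffs 3, -2, 9 → best response Delay.
Faction A against Amend: payoffs -4, 4, -6 → best response Amend.
Faction B against Abstain: payoffs 5, 7, -7 → best response Abstain.
Faction B against Amend: payoffs -9, -4, 4 → best response Amend.
Faction B against Delay: payoffs -4, -2, -3 → best response Abstain.
Mutual best responses: (Amend, Amend); (Delay, Abstain).

The pure Nash equilibria are (Amend, Amend); (Delay, Abstain).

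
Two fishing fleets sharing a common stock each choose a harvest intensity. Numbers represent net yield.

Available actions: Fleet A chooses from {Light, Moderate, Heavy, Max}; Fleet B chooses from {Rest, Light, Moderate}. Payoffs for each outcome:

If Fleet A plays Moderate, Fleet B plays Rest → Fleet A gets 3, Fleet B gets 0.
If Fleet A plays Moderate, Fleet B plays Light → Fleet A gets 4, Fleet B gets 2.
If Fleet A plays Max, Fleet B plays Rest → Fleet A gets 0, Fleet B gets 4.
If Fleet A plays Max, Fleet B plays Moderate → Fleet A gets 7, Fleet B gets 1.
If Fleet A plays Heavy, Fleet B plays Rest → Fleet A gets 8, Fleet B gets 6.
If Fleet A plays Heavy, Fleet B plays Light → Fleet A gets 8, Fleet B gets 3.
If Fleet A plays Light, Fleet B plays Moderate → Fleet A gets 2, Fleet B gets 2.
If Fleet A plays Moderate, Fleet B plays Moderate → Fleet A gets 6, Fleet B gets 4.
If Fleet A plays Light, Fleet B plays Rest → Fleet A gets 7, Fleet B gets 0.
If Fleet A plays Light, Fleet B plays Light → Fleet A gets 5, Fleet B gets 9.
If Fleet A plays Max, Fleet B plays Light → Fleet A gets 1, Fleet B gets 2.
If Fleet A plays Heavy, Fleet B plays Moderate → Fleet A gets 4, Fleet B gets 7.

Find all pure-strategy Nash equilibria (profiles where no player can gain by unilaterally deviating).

This game has no pure Nash equilibrium.

(Light, Rest): Fleet A can switch to Heavy (7 → 8). Not NE.
(Light, Light): Fleet A can switch to Heavy (5 → 8). Not NE.
(Light, Moderate): Fleet A can switch to Moderate (2 → 6). Not NE.
(Moderate, Rest): Fleet A can switch to Light (3 → 7). Not NE.
(Moderate, Light): Fleet A can switch to Light (4 → 5). Not NE.
(Moderate, Moderate): Fleet A can switch to Max (6 → 7). Not NE.
(Heavy, Rest): Fleet B can switch to Moderate (6 → 7). Not NE.
(Heavy, Light): Fleet B can switch to Rest (3 → 6). Not NE.
(Heavy, Moderate): Fleet A can switch to Moderate (4 → 6). Not NE.
(Max, Rest): Fleet A can switch to Light (0 → 7). Not NE.
(Max, Light): Fleet A can switch to Light (1 → 5). Not NE.
(Max, Moderate): Fleet B can switch to Rest (1 → 4). Not NE.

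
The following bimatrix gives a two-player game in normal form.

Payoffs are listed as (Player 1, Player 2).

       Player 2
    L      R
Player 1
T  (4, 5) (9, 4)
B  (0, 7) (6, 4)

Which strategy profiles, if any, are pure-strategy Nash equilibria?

The unique pure-strategy Nash equilibrium is (T, L).

(T, L): Player 1 gets 4, best alternative 0; Player 2 gets 5, best alternative 4. No profitable deviation — NE.
(T, R): Player 2 can switch to L (4 → 5). Not NE.
(B, L): Player 1 can switch to T (0 → 4). Not NE.
(B, R): Player 1 can switch to T (6 → 9). Not NE.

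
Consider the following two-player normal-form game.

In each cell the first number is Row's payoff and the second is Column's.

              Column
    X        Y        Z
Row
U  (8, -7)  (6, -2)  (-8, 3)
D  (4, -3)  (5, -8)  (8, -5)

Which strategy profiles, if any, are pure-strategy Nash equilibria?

For each strategy profile, look for a profitable unilateral deviation.
(U, X): Column can switch to Y (-7 → -2). Not NE.
(U, Y): Column can switch to Z (-2 → 3). Not NE.
(U, Z): Row can switch to D (-8 → 8). Not NE.
(D, X): Row can switch to U (4 → 8). Not NE.
(D, Y): Row can switch to U (5 → 6). Not NE.
(D, Z): Column can switch to X (-5 → -3). Not NE.

No pure-strategy Nash equilibrium.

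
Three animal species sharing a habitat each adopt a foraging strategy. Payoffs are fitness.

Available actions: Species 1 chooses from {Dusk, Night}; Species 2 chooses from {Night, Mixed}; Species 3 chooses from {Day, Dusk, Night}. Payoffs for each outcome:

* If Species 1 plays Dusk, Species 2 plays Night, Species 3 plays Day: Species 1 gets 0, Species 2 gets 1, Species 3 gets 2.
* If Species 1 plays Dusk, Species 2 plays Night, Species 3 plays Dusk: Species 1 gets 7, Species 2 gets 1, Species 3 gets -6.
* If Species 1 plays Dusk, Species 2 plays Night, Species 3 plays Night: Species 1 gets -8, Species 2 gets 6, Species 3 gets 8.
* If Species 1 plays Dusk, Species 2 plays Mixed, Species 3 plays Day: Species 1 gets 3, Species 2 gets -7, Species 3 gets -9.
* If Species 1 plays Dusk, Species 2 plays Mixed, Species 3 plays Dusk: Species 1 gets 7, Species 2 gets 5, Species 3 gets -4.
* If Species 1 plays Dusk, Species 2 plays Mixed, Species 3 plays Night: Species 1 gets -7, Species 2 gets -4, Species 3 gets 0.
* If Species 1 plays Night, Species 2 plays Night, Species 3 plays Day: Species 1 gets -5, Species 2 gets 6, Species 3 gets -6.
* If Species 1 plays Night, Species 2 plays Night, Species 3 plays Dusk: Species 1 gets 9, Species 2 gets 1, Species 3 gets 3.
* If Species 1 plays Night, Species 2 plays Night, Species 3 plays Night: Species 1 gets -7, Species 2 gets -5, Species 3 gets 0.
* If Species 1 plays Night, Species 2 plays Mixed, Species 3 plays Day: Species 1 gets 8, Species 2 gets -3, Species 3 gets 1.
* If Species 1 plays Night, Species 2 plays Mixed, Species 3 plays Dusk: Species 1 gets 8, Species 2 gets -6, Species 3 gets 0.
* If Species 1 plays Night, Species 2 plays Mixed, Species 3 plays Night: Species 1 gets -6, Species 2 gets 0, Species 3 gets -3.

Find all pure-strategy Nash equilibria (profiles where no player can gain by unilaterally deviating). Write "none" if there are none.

(Night, Night, Dusk)

Mark each player's best response to every combination of opponents' strategies; a profile where every player is best-responding is a pure Nash equilibrium.
Species 1 against (Night, Day): payoffs 0, -5 → best response Dusk.
Species 1 against (Night, Dusk): payoffs 7, 9 → best response Night.
Species 1 against (Night, Night): payoffs -8, -7 → best response Night.
Species 1 against (Mixed, Day): payoffs 3, 8 → best response Night.
Species 1 against (Mixed, Dusk): payoffs 7, 8 → best response Night.
Species 1 against (Mixed, Night): payoffs -7, -6 → best response Night.
Species 2 against (Dusk, Day): payoffs 1, -7 → best response Night.
Species 2 against (Dusk, Dusk): payoffs 1, 5 → best response Mixed.
Species 2 against (Dusk, Night): payoffs 6, -4 → best response Night.
Species 2 against (Night, Day): payoffs 6, -3 → best response Night.
Species 2 against (Night, Dusk): payoffs 1, -6 → best response Night.
Species 2 against (Night, Night): payoffs -5, 0 → best response Mixed.
Species 3 against (Dusk, Night): payoffs 2, -6, 8 → best response Night.
Species 3 against (Dusk, Mixed): payoffs -9, -4, 0 → best response Night.
Species 3 against (Night, Night): payoffs -6, 3, 0 → best response Dusk.
Species 3 against (Night, Mixed): payoffs 1, 0, -3 → best response Day.
Mutual best responses: (Night, Night, Dusk).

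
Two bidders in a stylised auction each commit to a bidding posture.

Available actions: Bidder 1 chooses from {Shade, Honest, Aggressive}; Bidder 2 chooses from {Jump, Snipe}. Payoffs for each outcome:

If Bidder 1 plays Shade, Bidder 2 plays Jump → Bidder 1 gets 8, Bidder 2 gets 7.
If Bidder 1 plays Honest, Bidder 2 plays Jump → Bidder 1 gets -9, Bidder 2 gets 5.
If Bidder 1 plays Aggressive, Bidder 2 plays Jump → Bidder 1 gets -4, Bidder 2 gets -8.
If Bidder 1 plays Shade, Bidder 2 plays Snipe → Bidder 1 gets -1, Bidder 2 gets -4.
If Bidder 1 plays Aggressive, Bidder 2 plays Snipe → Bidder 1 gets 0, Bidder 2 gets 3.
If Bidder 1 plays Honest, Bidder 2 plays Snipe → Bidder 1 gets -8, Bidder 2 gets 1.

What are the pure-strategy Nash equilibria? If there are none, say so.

(Shade, Jump): Bidder 1 gets 8, best alternative -4; Bidder 2 gets 7, best alternative -4. No profitable deviation — NE.
(Shade, Snipe): Bidder 1 can switch to Aggressive (-1 → 0). Not NE.
(Honest, Jump): Bidder 1 can switch to Shade (-9 → 8). Not NE.
(Honest, Snipe): Bidder 1 can switch to Shade (-8 → -1). Not NE.
(Aggressive, Jump): Bidder 1 can switch to Shade (-4 → 8). Not NE.
(Aggressive, Snipe): Bidder 1 gets 0, best alternative -1; Bidder 2 gets 3, best alternative -8. No profitable deviation — NE.

The pure Nash equilibria are (Shade, Jump) and (Aggressive, Snipe).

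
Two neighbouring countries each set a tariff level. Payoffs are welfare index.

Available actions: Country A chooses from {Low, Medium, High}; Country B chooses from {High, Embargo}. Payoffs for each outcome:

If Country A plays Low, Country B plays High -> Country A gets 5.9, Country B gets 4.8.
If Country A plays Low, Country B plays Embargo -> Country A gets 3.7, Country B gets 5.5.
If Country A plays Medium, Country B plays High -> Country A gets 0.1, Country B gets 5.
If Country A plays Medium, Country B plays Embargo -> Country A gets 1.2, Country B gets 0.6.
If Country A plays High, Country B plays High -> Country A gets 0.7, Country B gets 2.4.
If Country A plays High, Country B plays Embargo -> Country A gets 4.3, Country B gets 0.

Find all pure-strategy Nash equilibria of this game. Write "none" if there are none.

Country A against High: payoffs 5.9, 0.1, 0.7 → best response Low.
Country A against Embargo: payoffs 3.7, 1.2, 4.3 → best response High.
Country B against Low: payoffs 4.8, 5.5 → best response Embargo.
Country B against Medium: payoffs 5, 0.6 → best response High.
Country B against High: payoffs 2.4, 0 → best response High.
No profile is a mutual best response for all players.

No pure-strategy Nash equilibrium.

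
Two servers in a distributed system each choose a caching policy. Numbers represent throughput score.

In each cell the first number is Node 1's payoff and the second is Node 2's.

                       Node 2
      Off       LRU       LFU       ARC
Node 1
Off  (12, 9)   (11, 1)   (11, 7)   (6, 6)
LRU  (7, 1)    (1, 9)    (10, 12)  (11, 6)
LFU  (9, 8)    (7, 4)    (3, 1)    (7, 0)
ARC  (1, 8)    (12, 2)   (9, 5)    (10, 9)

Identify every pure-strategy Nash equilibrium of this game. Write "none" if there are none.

Check each profile: it is a Nash equilibrium iff no player can strictly gain by switching unilaterally.
(Off, Off): Node 1 gets 12, best alternative 9; Node 2 gets 9, best alternative 7. No profitable deviation — NE.
(Off, LRU): Node 1 can switch to ARC (11 → 12). Not NE.
(Off, LFU): Node 2 can switch to Off (7 → 9). Not NE.
(Off, ARC): Node 1 can switch to LRU (6 → 11). Not NE.
(LRU, Off): Node 1 can switch to Off (7 → 12). Not NE.
(LRU, LRU): Node 1 can switch to Off (1 → 11). Not NE.
(LRU, LFU): Node 1 can switch to Off (10 → 11). Not NE.
(LRU, ARC): Node 2 can switch to LRU (6 → 9). Not NE.
(LFU, Off): Node 1 can switch to Off (9 → 12). Not NE.
(The remaining 7 profiles each have a profitable deviation by the same check.)

The unique pure-strategy Nash equilibrium is (Off, Off).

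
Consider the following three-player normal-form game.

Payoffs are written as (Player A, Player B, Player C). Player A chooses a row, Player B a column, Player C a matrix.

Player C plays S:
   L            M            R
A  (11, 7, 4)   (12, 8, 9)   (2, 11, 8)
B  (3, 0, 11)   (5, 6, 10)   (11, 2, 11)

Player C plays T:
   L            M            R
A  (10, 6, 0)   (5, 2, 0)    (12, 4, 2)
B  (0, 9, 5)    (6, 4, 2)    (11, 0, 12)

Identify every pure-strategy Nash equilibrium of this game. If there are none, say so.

No pure-strategy Nash equilibrium.

Player A against (L, S): payoffs 11, 3 → best response A.
Player A against (L, T): payoffs 10, 0 → best response A.
Player A against (M, S): payoffs 12, 5 → best response A.
Player A against (M, T): payoffs 5, 6 → best response B.
Player A against (R, S): payoffs 2, 11 → best response B.
Player A against (R, T): payoffs 12, 11 → best response A.
Player B against (A, S): payoffs 7, 8, 11 → best response R.
Player B against (A, T): payoffs 6, 2, 4 → best response L.
Player B against (B, S): payoffs 0, 6, 2 → best response M.
Player B against (B, T): payoffs 9, 4, 0 → best response L.
Player C against (A, L): payoffs 4, 0 → best response S.
Player C against (A, M): payoffs 9, 0 → best response S.
Player C against (A, R): payoffs 8, 2 → best response S.
Player C against (B, L): payoffs 11, 5 → best response S.
Player C against (B, M): payoffs 10, 2 → best response S.
Player C against (B, R): payoffs 11, 12 → best response T.
No profile is a mutual best response for all players.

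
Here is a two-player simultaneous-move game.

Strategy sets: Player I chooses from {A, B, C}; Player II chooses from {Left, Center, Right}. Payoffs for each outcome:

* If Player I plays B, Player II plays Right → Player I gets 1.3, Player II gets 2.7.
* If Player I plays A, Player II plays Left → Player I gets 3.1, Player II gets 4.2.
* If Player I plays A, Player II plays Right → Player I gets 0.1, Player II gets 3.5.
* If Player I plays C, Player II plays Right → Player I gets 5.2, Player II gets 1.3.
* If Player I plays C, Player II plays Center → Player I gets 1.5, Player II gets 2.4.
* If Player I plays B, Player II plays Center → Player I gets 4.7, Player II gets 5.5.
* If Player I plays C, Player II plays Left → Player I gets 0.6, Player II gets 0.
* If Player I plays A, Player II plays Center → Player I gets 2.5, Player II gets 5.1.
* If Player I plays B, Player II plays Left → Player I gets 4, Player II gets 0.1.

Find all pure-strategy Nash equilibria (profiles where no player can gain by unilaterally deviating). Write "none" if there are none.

Pure NE: (B, Center)

Player I against Left: payoffs 3.1, 4, 0.6 → best response B.
Player I against Center: payoffs 2.5, 4.7, 1.5 → best response B.
Player I against Right: payoffs 0.1, 1.3, 5.2 → best response C.
Player II against A: payoffs 4.2, 5.1, 3.5 → best response Center.
Player II against B: payoffs 0.1, 5.5, 2.7 → best response Center.
Player II against C: payoffs 0, 2.4, 1.3 → best response Center.
Mutual best responses: (B, Center).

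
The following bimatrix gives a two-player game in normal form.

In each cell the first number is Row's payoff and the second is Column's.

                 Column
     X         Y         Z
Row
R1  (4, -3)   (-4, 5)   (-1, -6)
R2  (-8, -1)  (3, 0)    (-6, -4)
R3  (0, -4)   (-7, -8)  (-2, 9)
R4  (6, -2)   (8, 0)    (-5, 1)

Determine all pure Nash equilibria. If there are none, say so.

No pure-strategy Nash equilibrium.

(R1, X): Row can switch to R4 (4 → 6). Not NE.
(R1, Y): Row can switch to R2 (-4 → 3). Not NE.
(R1, Z): Column can switch to X (-6 → -3). Not NE.
(R2, X): Row can switch to R1 (-8 → 4). Not NE.
(R2, Y): Row can switch to R4 (3 → 8). Not NE.
(R2, Z): Row can switch to R1 (-6 → -1). Not NE.
(R3, X): Row can switch to R1 (0 → 4). Not NE.
(R3, Y): Row can switch to R1 (-7 → -4). Not NE.
(The remaining 4 profiles each have a profitable deviation by the same check.)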